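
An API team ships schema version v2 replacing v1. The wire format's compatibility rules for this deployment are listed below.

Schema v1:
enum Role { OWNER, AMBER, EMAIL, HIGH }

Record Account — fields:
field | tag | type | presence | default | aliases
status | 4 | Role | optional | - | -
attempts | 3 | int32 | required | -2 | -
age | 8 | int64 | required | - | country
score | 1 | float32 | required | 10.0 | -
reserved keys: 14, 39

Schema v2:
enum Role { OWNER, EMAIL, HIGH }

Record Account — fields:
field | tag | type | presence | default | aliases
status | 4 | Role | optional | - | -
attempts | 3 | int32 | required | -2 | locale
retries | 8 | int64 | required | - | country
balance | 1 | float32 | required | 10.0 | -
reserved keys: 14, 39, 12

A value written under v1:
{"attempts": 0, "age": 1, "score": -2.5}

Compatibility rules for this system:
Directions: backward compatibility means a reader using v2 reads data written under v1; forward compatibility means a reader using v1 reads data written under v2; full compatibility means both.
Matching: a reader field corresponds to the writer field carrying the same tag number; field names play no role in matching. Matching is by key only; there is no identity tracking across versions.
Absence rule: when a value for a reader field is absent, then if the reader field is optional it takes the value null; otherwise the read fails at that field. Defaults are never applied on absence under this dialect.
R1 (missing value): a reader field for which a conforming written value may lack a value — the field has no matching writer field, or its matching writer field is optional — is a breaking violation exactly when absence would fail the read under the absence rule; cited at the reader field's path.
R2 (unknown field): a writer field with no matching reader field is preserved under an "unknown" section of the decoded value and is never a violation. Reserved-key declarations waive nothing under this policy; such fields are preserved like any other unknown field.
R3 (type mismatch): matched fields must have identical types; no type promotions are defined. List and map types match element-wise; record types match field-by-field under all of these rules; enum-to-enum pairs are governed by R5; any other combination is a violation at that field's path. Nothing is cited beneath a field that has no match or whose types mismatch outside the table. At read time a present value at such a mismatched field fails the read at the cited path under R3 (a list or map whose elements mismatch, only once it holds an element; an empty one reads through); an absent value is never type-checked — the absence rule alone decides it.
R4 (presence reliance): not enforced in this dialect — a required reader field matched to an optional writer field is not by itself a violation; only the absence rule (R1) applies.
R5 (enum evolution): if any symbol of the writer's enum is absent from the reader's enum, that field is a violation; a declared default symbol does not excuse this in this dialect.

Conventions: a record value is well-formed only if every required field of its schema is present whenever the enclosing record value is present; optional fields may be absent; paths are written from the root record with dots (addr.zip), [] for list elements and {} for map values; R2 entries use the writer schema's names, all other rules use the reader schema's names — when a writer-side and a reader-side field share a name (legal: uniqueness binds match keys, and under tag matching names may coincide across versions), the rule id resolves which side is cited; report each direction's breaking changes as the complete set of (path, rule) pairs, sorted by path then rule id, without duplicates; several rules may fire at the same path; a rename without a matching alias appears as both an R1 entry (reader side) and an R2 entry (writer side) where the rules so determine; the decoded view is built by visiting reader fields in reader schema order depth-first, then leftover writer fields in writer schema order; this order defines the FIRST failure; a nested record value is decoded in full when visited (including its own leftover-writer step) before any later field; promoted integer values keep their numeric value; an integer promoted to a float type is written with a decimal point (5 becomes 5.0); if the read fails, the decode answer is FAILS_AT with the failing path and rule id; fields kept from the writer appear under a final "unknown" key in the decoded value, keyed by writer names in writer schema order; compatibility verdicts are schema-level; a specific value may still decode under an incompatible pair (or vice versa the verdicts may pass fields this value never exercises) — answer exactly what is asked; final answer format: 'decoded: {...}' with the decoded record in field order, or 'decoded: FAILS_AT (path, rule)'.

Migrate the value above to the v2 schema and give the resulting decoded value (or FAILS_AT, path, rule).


each type pair in Account: writer, then reader
migrating the Account value to v2:
  status := null (absent, optional -> null)
  attempts := 0
  retries := 1 (from writer age)
  balance := -2.5 (from writer score)
  => decoded: {"status": null, "attempts": 0, "retries": 1, "balance": -2.5}
diffs on Account not affecting the asked answer:
  enum Role (field status in record Account): symbol AMBER removed -> changes Account's schema-level verdicts only — the decode of this value is the same

decoded: {"status": null, "attempts": 0, "retries": 1, "balance": -2.5}


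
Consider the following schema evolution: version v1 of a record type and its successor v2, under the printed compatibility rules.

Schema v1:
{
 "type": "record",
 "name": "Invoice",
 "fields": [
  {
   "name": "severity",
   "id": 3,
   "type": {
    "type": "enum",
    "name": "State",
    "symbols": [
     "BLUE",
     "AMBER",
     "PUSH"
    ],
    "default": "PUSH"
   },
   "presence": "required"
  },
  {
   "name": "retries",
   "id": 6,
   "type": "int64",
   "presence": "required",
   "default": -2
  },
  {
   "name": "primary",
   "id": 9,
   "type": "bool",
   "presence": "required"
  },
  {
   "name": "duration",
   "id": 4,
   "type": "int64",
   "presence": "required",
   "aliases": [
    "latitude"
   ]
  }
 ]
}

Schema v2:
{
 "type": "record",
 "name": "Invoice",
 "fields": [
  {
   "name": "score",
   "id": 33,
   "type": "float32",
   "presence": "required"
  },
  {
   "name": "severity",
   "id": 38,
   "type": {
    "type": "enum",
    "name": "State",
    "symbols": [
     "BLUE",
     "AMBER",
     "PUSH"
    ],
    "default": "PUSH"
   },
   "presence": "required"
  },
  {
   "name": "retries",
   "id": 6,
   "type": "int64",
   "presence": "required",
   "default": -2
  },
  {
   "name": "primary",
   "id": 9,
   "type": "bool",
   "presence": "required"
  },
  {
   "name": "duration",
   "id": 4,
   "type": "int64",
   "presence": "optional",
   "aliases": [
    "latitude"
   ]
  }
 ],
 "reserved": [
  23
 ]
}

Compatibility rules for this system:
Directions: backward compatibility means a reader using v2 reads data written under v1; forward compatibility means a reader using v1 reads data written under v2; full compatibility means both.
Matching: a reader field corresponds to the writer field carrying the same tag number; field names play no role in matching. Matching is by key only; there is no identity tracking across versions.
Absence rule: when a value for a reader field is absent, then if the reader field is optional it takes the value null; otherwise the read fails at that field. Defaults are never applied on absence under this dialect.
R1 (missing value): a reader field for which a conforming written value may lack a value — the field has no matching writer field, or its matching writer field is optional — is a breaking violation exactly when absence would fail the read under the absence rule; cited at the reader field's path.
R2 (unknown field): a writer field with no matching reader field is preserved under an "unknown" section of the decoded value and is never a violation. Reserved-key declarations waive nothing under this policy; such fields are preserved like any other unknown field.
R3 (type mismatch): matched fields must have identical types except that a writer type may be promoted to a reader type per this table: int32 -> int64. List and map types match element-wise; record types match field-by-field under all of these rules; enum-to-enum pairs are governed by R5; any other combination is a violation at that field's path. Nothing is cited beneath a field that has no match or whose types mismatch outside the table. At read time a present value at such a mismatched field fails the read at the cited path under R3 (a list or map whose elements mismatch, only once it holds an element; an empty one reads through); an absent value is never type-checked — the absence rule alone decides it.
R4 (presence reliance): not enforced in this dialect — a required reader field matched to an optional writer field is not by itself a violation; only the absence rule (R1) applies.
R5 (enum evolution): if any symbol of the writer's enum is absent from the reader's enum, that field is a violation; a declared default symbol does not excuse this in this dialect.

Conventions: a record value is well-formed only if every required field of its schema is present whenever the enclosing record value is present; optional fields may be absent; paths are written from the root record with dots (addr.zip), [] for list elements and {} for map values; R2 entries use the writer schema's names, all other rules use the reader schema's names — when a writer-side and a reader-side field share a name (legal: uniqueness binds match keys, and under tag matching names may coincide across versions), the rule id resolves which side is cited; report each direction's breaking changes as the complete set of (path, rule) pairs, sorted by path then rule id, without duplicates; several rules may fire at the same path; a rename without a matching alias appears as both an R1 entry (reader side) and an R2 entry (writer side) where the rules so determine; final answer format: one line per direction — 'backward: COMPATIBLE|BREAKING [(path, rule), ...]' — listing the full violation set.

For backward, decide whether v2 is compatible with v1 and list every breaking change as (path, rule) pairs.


backward: BREAKING [(score, R1), (severity, R1)]

arrows below run writer -> reader for Invoice
backward analysis of Invoice with v2 as reader and v1 as writer:
  no writer field matches reader score
  no writer field matches reader severity
  retries: int64 -> int64, writer required; from retries
  primary: bool -> bool, writer required; from primary
  duration: int64 -> int64, writer required; from duration
  writer severity: unknown to reader
  R1 fires at score
  R1 fires at severity
  => backward: BREAKING (2)
remaining Invoice differences; none change what is asked:
  field duration in record Invoice: required changed to optional -> matters only for Invoice's forward compatibility — outside the asked direction


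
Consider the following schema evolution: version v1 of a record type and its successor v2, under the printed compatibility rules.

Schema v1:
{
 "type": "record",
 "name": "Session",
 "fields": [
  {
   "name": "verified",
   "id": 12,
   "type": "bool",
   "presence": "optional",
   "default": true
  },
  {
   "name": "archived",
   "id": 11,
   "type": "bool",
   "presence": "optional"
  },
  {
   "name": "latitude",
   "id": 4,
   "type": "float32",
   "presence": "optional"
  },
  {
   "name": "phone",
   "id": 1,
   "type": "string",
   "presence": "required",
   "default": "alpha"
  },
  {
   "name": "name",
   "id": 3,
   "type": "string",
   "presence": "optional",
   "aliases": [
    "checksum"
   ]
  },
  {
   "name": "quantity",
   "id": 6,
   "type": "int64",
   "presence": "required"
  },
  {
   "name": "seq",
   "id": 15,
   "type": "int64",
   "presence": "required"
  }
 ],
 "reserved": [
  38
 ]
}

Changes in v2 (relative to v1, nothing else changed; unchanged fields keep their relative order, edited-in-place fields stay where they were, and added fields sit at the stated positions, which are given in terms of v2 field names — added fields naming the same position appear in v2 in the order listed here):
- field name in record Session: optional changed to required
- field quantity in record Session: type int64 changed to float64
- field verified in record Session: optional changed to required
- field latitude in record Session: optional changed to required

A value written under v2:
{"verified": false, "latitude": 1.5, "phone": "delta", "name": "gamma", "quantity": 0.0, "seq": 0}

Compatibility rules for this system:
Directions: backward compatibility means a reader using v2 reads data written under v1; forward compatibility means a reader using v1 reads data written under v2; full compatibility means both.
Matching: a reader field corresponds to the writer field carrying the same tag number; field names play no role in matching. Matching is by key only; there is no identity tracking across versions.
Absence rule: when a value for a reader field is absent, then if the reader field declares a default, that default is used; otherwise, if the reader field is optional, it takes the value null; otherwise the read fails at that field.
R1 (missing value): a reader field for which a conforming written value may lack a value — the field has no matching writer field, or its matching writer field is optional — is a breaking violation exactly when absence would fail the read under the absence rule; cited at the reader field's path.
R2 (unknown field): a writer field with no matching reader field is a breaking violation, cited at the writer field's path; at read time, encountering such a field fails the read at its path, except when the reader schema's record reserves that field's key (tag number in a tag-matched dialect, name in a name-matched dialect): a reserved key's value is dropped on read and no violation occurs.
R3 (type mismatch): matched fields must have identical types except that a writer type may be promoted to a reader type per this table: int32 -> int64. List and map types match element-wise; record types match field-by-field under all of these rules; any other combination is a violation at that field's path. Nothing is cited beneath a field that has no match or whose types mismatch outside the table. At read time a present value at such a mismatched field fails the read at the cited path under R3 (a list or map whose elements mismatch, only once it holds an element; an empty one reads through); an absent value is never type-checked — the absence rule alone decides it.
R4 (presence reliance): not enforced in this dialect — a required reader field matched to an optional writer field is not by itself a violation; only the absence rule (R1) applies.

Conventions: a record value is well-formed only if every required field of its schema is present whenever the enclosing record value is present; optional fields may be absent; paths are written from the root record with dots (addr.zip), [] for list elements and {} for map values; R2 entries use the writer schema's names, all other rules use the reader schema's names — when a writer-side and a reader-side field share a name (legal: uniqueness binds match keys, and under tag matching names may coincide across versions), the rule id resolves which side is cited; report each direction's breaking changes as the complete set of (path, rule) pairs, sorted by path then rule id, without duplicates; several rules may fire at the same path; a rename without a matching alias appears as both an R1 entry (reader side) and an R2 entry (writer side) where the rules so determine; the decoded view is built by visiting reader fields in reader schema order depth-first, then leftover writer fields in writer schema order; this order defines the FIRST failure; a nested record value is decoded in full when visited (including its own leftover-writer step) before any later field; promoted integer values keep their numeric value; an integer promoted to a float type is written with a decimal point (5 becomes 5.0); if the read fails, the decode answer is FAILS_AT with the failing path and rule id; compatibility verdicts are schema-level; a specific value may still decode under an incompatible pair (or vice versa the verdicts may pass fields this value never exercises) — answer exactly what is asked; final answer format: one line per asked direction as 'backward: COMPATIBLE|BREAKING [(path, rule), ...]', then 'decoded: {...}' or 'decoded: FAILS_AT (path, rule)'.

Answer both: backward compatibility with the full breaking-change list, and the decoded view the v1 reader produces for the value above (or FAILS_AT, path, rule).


backward: BREAKING [(latitude, R1), (name, R1), (quantity, R3)]; decoded: FAILS_AT (quantity, R3)

arrows below run writer -> reader for Session
backward analysis of Session with v2 as reader and v1 as writer:
  verified: paired with writer verified (bool -> bool; writer optional)
  archived: paired with writer archived (bool -> bool; writer optional)
  latitude: paired with writer latitude (float32 -> float32; writer optional)
  phone: paired with writer phone (string -> string; writer required)
  name: paired with writer name (string -> string; writer optional)
  quantity: paired with writer quantity (int64 -> float64; writer required)
  seq: paired with writer seq (int64 -> int64; writer required)
  R1 fires at latitude
  R1 fires at name
  R3 fires at quantity
  backward on Session therefore BREAKING (3)
decode walk for Session under reader schema v1:
  verified := false
  archived := null (missing; optional => null)
  latitude := 1.5
  phone := "delta"
  name := "gamma"
  read fails at quantity under R3
  => FAILS_AT (quantity, R3)
checking off the Session differences that do not matter here:
  field verified in record Session: optional changed to required -> no rule fires on it in Session's dialect; the asked verdict holds


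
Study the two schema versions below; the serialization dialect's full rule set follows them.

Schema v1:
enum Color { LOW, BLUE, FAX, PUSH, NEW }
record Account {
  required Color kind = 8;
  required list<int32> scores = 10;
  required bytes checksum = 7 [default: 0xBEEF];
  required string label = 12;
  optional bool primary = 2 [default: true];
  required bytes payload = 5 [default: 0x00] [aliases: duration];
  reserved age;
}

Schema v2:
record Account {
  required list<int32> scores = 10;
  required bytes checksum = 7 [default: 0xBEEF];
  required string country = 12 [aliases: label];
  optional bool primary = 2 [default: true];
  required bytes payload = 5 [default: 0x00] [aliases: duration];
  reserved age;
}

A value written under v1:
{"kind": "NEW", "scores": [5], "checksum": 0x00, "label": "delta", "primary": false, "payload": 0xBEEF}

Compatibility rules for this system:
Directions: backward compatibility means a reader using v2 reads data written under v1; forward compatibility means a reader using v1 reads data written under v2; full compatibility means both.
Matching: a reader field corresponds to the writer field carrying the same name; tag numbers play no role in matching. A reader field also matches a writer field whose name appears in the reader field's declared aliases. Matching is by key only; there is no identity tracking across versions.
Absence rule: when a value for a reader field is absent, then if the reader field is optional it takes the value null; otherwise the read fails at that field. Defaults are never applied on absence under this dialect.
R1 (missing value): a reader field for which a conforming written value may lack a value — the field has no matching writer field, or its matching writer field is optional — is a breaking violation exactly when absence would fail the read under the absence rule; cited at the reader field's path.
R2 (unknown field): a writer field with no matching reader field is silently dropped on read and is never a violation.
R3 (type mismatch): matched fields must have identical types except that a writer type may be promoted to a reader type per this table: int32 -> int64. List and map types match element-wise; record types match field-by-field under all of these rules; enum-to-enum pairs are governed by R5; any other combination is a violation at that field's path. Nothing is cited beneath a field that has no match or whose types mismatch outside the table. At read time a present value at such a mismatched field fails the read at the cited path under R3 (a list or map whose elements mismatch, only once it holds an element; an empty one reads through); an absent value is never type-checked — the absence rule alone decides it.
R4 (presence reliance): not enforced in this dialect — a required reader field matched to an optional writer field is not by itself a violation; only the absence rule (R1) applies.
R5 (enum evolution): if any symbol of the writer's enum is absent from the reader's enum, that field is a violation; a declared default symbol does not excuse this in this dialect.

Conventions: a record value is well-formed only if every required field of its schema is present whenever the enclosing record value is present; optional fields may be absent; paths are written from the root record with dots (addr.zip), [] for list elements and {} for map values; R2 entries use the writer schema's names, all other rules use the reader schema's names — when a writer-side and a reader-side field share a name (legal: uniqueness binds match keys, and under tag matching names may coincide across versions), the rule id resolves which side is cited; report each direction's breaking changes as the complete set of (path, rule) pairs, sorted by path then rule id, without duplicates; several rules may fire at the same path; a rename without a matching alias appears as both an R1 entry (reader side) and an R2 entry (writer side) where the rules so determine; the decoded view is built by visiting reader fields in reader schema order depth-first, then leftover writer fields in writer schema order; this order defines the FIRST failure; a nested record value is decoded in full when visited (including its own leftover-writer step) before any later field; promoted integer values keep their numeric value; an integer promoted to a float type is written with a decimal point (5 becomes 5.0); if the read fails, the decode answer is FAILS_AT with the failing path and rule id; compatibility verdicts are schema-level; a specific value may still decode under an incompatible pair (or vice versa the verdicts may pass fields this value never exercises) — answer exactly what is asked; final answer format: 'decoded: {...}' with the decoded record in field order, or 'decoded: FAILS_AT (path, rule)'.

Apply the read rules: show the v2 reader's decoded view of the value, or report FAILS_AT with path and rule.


decoded: {"scores": [5], "checksum": 0x00, "country": "delta", "primary": false, "payload": 0xBEEF}

the writer's type comes first in each Account pair
decode walk for Account under reader schema v2:
  scores := [5]
  checksum := 0x00
  country := "delta" (from writer label)
  primary := false
  payload := 0xBEEF
  writer kind: unknown -> dropped
  => decoded: {"scores": [5], "checksum": 0x00, "country": "delta", "primary": false, "payload": 0xBEEF}


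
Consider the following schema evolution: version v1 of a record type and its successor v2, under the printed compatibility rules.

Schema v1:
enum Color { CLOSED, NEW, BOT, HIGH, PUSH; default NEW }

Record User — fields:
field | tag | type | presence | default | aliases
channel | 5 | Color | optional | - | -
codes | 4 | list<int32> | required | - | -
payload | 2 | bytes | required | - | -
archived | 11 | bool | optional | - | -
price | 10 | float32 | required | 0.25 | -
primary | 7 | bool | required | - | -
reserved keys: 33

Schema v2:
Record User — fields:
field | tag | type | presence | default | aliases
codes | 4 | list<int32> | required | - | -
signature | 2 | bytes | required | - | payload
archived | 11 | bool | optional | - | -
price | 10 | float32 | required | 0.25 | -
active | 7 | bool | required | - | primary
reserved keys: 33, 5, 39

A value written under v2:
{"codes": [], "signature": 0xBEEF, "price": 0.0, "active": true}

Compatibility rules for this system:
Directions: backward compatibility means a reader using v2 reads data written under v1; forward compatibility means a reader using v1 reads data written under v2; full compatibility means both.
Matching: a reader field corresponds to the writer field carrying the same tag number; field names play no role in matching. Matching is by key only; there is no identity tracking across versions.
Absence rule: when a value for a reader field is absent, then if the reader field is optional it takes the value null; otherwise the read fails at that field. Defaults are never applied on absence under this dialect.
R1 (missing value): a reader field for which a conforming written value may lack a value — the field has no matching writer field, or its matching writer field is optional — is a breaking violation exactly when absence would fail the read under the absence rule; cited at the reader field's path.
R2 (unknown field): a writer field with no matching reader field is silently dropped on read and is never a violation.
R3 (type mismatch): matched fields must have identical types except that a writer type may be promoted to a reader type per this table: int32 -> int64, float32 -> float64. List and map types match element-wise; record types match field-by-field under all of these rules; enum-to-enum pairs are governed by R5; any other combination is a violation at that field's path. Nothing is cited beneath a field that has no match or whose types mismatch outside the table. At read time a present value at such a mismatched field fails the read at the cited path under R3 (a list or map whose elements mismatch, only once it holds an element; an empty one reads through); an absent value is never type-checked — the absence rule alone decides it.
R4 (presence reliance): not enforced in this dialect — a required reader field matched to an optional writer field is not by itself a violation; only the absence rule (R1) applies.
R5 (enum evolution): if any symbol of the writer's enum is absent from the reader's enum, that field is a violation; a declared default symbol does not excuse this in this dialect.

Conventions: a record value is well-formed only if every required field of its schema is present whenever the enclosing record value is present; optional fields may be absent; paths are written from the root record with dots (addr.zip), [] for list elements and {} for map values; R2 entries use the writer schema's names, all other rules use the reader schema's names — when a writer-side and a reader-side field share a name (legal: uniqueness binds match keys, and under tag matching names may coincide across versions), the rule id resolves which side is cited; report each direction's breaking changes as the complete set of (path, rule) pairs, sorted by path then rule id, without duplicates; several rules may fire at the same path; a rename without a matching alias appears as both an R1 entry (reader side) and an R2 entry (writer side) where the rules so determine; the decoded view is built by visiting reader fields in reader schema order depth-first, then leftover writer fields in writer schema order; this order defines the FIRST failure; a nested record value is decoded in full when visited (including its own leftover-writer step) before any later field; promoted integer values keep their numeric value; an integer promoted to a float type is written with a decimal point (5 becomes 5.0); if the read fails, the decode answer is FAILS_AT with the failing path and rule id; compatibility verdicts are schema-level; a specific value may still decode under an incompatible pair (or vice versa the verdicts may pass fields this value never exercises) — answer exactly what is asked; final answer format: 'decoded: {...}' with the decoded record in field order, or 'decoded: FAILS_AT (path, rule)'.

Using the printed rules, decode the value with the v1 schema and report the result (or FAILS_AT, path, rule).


decoded: {"channel": null, "codes": [], "payload": 0xBEEF, "archived": null, "price": 0.0, "primary": true}

each type pair in User: writer, then reader
decoding the User value with the v1 reader:
  channel := null (absent, optional -> null)
  codes := []
  payload := 0xBEEF (from writer signature)
  archived := null (absent, optional -> null)
  price := 0.0
  primary := true (from writer active)
  => decoded: {"channel": null, "codes": [], "payload": 0xBEEF, "archived": null, "price": 0.0, "primary": true}
ruling out the remaining User differences:
  renamed field primary to active in record User (alias primary declared on the renamed field) -> triggers nothing under the printed rules; the User answer is the same either way
  removed field channel from record User (its key 5 joins the reserved list) -> triggers nothing under the printed rules; the User answer is the same either way
  renamed field payload to signature in record User (alias payload declared on the renamed field) -> triggers nothing under the printed rules; the User answer is the same either way


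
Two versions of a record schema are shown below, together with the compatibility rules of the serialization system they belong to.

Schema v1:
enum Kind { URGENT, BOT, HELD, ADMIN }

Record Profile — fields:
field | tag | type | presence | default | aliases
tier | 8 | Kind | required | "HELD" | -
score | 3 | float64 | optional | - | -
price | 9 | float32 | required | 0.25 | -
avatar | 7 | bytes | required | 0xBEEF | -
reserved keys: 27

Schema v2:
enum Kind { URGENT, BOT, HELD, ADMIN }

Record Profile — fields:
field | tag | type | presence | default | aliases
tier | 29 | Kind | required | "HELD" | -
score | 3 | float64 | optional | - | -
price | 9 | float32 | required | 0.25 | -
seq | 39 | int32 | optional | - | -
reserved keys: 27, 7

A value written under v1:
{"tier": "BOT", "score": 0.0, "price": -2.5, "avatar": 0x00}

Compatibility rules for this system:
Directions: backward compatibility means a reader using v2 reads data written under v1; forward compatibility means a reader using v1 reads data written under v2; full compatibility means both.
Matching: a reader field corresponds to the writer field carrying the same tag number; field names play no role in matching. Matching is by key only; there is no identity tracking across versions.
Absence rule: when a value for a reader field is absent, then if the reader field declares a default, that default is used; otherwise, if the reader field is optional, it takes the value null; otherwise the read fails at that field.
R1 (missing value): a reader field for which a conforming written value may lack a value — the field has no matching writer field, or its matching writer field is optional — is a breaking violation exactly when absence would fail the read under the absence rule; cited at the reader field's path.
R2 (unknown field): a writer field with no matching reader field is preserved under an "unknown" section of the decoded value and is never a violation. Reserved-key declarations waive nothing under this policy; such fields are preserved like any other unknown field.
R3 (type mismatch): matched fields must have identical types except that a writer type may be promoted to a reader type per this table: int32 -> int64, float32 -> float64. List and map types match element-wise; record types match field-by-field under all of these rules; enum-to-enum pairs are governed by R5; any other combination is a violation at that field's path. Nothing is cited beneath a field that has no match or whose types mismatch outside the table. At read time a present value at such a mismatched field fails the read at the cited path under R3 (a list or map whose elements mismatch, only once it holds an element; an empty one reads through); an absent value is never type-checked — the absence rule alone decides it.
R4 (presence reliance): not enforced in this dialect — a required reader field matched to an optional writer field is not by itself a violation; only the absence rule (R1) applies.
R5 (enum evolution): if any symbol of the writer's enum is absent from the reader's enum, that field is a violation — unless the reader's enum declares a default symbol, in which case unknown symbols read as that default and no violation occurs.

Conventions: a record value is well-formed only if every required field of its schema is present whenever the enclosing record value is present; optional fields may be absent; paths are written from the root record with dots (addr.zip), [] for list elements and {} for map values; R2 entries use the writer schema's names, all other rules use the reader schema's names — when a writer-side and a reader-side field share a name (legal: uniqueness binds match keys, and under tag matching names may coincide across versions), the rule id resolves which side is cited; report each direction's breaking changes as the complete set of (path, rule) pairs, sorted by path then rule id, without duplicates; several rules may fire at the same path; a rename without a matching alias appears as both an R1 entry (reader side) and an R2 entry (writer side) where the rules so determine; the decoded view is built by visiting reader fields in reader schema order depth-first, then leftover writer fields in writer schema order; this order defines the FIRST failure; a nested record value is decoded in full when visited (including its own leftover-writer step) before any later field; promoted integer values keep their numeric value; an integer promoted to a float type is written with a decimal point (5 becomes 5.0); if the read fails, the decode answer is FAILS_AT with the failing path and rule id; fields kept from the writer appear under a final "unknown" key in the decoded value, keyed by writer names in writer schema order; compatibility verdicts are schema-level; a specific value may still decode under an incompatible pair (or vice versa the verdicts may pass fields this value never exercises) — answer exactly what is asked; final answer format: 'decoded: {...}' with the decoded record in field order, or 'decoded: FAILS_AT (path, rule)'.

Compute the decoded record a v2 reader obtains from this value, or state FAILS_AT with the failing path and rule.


in Profile below, arrows point writer -> reader
migrating the Profile value to v2:
  tier := "HELD" (absent -> default)
  score := 0.0
  price := -2.5
  seq := null (absent, optional -> null)
  writer tier: kept under "unknown"
  writer avatar: kept under "unknown"
  => decoded: {"tier": "HELD", "score": 0.0, "price": -2.5, "seq": null, "unknown": {"tier": "BOT", "avatar": 0x00}}

decoded: {"tier": "HELD", "score": 0.0, "price": -2.5, "seq": null, "unknown": {"tier": "BOT", "avatar": 0x00}}


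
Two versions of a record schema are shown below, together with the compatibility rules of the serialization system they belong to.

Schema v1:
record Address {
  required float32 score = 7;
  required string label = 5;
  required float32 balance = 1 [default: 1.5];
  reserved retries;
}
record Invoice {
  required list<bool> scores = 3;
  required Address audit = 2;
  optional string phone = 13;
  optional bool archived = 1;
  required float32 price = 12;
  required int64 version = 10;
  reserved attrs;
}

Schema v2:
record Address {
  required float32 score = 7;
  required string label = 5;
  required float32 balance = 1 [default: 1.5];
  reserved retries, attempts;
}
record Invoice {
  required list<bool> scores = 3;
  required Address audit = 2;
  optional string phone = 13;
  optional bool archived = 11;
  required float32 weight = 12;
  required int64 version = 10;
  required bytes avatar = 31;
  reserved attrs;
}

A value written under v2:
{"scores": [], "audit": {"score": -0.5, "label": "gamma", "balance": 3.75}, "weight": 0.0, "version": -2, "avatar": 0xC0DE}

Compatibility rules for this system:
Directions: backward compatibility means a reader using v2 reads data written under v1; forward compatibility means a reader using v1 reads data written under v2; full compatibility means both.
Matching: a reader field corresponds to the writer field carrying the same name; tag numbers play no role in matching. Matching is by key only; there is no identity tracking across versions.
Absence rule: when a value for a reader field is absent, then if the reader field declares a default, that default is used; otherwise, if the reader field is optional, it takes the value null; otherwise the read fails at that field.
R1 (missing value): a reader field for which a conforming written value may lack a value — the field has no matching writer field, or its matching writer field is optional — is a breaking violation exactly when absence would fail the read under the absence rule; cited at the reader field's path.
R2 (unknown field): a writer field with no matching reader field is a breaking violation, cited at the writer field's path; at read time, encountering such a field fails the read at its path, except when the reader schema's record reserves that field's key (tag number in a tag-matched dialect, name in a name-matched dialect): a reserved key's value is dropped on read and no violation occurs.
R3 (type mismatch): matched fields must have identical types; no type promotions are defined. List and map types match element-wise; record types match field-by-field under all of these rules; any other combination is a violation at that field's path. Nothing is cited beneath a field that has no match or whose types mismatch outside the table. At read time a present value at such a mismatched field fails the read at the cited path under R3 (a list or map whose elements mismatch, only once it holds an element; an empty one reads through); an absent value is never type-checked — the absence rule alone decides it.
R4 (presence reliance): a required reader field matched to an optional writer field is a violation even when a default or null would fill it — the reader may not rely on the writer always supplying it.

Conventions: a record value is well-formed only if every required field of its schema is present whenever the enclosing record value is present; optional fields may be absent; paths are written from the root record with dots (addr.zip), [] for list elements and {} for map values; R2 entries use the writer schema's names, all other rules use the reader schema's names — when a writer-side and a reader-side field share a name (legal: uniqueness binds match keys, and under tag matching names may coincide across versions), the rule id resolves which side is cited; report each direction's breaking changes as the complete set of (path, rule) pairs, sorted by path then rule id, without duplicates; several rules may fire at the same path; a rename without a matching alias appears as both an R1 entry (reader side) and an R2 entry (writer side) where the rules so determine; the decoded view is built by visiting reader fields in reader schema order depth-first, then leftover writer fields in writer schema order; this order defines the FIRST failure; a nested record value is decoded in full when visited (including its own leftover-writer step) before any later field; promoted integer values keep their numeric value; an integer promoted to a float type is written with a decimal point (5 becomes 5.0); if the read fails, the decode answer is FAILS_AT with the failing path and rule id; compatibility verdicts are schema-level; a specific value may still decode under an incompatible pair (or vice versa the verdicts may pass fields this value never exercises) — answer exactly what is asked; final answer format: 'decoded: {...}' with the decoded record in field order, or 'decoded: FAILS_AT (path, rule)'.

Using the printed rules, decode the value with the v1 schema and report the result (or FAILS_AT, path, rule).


decoded: FAILS_AT (price, R1)

the writer's type comes first in each Invoice pair
decoding the Invoice value with the v1 reader:
  scores := []
  audit.score := -0.5
  audit.label := "gamma"
  audit.balance := 3.75
  phone := null (missing; optional => null)
  archived := null (missing; optional => null)
  read fails at price under R1 (no fill)
  => FAILS_AT (price, R1)
checking off the Invoice differences that do not matter here:
  added field avatar to record Invoice: required bytes, tag 31 (in v2 it sits last) -> schema-level compatibility only; this Invoice value's decode is unchanged
  field archived in record Invoice: tag 1 changed to 11 -> triggers nothing under the printed rules; the Invoice answer is the same either way
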